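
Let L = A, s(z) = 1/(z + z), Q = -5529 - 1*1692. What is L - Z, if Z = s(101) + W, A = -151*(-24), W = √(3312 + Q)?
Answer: 732047/202 - I*√3909 ≈ 3624.0 - 62.522*I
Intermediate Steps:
Q = -7221 (Q = -5529 - 1692 = -7221)
s(z) = 1/(2*z)
W = I*√3909 (W = √(3312 - 7221) = √(-3909) = I*√3909 ≈ 62.522*I)
A = 3624
Z = 1/202 + I*√3909 (Z = (½)/101 + I*√3909 = (½)*(1/101) + I*√3909 = 1/202 + I*√3909 ≈ 0.0049505 + 62.522*I)
L = 3624
L - Z = 3624 - (1/202 + I*√3909) = 3624 + (-1/202 - I*√3909) = 732047/202 - I*√3909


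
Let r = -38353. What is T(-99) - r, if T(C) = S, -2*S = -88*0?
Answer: 38353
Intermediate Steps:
S = 0 (S = -(-44)*0 = -½*0 = 0)
T(C) = 0
T(-99) - r = 0 - 1*(-38353) = 0 + 38353 = 38353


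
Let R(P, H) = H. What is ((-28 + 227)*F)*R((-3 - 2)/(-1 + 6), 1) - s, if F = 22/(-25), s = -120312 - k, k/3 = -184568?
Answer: -10839178/25 ≈ -4.3357e+5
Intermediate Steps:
k = -553704 (k = 3*(-184568) = -553704)
s = 433392 (s = -120312 - 1*(-553704) = -120312 + 553704 = 433392)
F = -22/25 (F = 22*(-1/25) = -22/25 ≈ -0.88000)
((-28 + 227)*F)*R((-3 - 2)/(-1 + 6), 1) - s = ((-28 + 227)*(-22/25))*1 - 1*433392 = (199*(-22/25))*1 - 433392 = -4378/25*1 - 433392 = -4378/25 - 433392 = -10839178/25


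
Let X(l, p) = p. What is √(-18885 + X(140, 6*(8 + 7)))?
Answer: I*√18795 ≈ 137.09*I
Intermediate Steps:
√(-18885 + X(140, 6*(8 + 7))) = √(-18885 + 6*(8 + 7)) = √(-18885 + 6*15) = √(-18885 + 90) = √(-18795) = I*√18795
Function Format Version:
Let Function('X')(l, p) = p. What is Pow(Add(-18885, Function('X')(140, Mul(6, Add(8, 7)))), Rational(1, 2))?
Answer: Mul(I, Pow(18795, Rational(1, 2))) ≈ Mul(137.09, I)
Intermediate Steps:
Pow(Add(-18885, Function('X')(140, Mul(6, Add(8, 7)))), Rational(1, 2)) = Pow(Add(-18885, Mul(6, Add(8, 7))), Rational(1, 2)) = Pow(Add(-18885, Mul(6, 15)), Rational(1, 2)) = Pow(Add(-18885, 90), Rational(1, 2)) = Pow(-18795, Rational(1, 2)) = Mul(I, Pow(18795, Rational(1, 2)))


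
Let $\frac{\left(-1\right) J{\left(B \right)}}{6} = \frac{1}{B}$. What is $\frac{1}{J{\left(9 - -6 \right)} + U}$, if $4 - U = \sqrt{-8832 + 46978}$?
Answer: $- \frac{45}{476663} - \frac{25 \sqrt{38146}}{953326} \approx -0.0052162$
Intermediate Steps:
$J{\left(B \right)} = - \frac{6}{B}$
$U = 4 - \sqrt{38146}$ ($U = 4 - \sqrt{-8832 + 46978} = 4 - \sqrt{38146} \approx -191.31$)
$\frac{1}{J{\left(9 - -6 \right)} + U} = \frac{1}{- \frac{6}{9 - -6} + \left(4 - \sqrt{38146}\right)} = \frac{1}{- \frac{6}{9 + 6} + \left(4 - \sqrt{38146}\right)} = \frac{1}{- \frac{6}{15} + \left(4 - \sqrt{38146}\right)} = \frac{1}{\left(-6\right) \frac{1}{15} + \left(4 - \sqrt{38146}\right)} = \frac{1}{- \frac{2}{5} + \left(4 - \sqrt{38146}\right)} = \frac{1}{\frac{18}{5} - \sqrt{38146}}$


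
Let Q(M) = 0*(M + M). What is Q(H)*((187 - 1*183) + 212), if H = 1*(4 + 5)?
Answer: 0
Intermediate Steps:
H = 9 (H = 1*9 = 9)
Q(M) = 0 (Q(M) = 0*(2*M) = 0)
Q(H)*((187 - 1*183) + 212) = 0*((187 - 1*183) + 212) = 0*((187 - 183) + 212) = 0*(4 + 212) = 0*216 = 0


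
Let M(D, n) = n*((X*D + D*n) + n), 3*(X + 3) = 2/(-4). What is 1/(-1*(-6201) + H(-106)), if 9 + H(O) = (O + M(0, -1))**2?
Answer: 1/17217 ≈ 5.8082e-5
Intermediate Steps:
X = -19/6 (X = -3 + (2/(-4))/3 = -3 + (2*(-1/4))/3 = -3 + (1/3)*(-1/2) = -3 - 1/6 = -19/6 ≈ -3.1667)
M(D, n) = n*(n - 19*D/6 + D*n) (M(D, n) = n*((-19*D/6 + D*n) + n) = n*(n - 19*D/6 + D*n))
H(O) = -9 + (1 + O)**2 (H(O) = -9 + (O + (1/6)*(-1)*(-19*0 + 6*(-1) + 6*0*(-1)))**2 = -9 + (O + (1/6)*(-1)*(0 - 6 + 0))**2 = -9 + (O + (1/6)*(-1)*(-6))**2 = -9 + (O + 1)**2 = -9 + (1 + O)**2)
1/(-1*(-6201) + H(-106)) = 1/(-1*(-6201) + (-9 + (1 - 106)**2)) = 1/(6201 + (-9 + (-105)**2)) = 1/(6201 + (-9 + 11025)) = 1/(6201 + 11016) = 1/17217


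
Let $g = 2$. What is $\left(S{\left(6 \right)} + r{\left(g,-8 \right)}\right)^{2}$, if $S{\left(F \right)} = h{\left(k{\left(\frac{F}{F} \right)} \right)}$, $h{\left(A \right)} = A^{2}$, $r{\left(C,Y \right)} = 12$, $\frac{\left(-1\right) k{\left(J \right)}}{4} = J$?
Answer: $784$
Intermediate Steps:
$k{\left(J \right)} = - 4 J$
$S{\left(F \right)} = 16$ ($S{\left(F \right)} = \left(- 4 \frac{F}{F}\right)^{2} = \left(\left(-4\right) 1\right)^{2} = \left(-4\right)^{2} = 16$)
$\left(S{\left(6 \right)} + r{\left(g,-8 \right)}\right)^{2} = \left(16 + 12\right)^{2} = 28^{2} = 784$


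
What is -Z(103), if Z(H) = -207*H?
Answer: 21321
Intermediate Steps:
-Z(103) = -(-207)*103 = -1*(-21321) = 21321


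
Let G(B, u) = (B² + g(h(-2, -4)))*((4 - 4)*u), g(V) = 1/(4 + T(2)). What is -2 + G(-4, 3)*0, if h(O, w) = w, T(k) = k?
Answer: -2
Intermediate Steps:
g(V) = ⅙ (g(V) = 1/(4 + 2) = 1/6 = ⅙)
G(B, u) = 0 (G(B, u) = (B² + ⅙)*((4 - 4)*u) = (⅙ + B²)*(0*u) = (⅙ + B²)*0 = 0)
-2 + G(-4, 3)*0 = -2 + 0*0 = -2 + 0 = -2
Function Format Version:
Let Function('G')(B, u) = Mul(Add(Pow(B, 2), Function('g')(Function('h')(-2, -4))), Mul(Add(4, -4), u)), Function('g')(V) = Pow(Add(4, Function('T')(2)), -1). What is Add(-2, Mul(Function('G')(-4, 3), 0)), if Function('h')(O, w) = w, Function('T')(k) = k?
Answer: -2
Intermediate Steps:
Function('g')(V) = Rational(1, 6) (Function('g')(V) = Pow(Add(4, 2), -1) = Pow(6, -1) = Rational(1, 6))
Function('G')(B, u) = 0 (Function('G')(B, u) = Mul(Add(Pow(B, 2), Rational(1, 6)), Mul(Add(4, -4), u)) = Mul(Add(Rational(1, 6), Pow(B, 2)), Mul(0, u)) = Mul(Add(Rational(1, 6), Pow(B, 2)), 0) = 0)
Add(-2, Mul(Function('G')(-4, 3), 0)) = Add(-2, Mul(0, 0)) = Add(-2, 0) = -2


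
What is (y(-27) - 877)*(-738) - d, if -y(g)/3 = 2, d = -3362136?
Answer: 4013790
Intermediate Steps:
y(g) = -6 (y(g) = -3*2 = -6)
(y(-27) - 877)*(-738) - d = (-6 - 877)*(-738) - 1*(-3362136) = -883*(-738) + 3362136 = 651654 + 3362136 = 4013790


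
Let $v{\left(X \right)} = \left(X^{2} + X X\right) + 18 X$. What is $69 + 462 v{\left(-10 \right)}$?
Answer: $9309$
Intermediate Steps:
$v{\left(X \right)} = 2 X^{2} + 18 X$ ($v{\left(X \right)} = \left(X^{2} + X^{2}\right) + 18 X = 2 X^{2} + 18 X$)
$69 + 462 v{\left(-10 \right)} = 69 + 462 \cdot 2 \left(-10\right) \left(9 - 10\right) = 69 + 462 \cdot 2 \left(-10\right) \left(-1\right) = 69 + 462 \cdot 20 = 69 + 9240 = 9309$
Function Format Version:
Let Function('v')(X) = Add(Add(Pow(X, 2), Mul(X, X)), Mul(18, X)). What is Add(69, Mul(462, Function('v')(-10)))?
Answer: 9309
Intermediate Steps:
Function('v')(X) = Add(Mul(2, Pow(X, 2)), Mul(18, X)) (Function('v')(X) = Add(Add(Pow(X, 2), Pow(X, 2)), Mul(18, X)) = Add(Mul(2, Pow(X, 2)), Mul(18, X)))
Add(69, Mul(462, Function('v')(-10))) = Add(69, Mul(462, Mul(2, -10, Add(9, -10)))) = Add(69, Mul(462, Mul(2, -10, -1))) = Add(69, Mul(462, 20)) = Add(69, 9240) = 9309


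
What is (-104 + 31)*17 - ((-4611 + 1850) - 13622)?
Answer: 15142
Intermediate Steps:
(-104 + 31)*17 - ((-4611 + 1850) - 13622) = -73*17 - (-2761 - 13622) = -1241 - 1*(-16383) = -1241 + 16383 = 15142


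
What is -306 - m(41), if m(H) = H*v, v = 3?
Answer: -429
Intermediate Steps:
m(H) = 3*H (m(H) = H*3 = 3*H)
-306 - m(41) = -306 - 3*41 = -306 - 1*123 = -306 - 123 = -429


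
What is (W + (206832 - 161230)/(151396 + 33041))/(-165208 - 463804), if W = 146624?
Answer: -13521468145/58006543122 ≈ -0.23310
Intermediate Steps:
(W + (206832 - 161230)/(151396 + 33041))/(-165208 - 463804) = (146624 + (206832 - 161230)/(151396 + 33041))/(-165208 - 463804) = (146624 + 45602/184437)/(-629012) = (146624 + 45602*(1/184437))*(-1/629012) = (146624 + 45602/184437)*(-1/629012) = (27042936290/184437)*(-1/629012) = -13521468145/58006543122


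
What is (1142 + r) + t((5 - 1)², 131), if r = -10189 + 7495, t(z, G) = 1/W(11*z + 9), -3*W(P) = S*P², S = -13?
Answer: -690523597/444925 ≈ -1552.0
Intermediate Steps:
W(P) = 13*P²/3 (W(P) = -(-13)*P²/3 = 13*P²/3)
t(z, G) = 3/(13*(9 + 11*z)²) (t(z, G) = 1/(13*(11*z + 9)²/3) = 1/(13*(9 + 11*z)²/3) = 3/(13*(9 + 11*z)²))
r = -2694
(1142 + r) + t((5 - 1)², 131) = (1142 - 2694) + 3/(13*(9 + 11*(5 - 1)²)²) = -1552 + 3/(13*(9 + 11*4²)²) = -1552 + 3/(13*(9 + 11*16)²) = -1552 + 3/(13*(9 + 176)²) = -1552 + (3/13)/185² = -1552 + (3/13)*(1/34225) = -1552 + 3/444925 = -690523597/444925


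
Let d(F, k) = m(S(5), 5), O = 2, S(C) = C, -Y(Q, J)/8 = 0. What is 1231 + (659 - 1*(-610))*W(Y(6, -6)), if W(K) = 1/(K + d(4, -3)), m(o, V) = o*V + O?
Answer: 1278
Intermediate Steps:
Y(Q, J) = 0 (Y(Q, J) = -8*0 = 0)
m(o, V) = 2 + V*o (m(o, V) = o*V + 2 = V*o + 2 = 2 + V*o)
d(F, k) = 27 (d(F, k) = 2 + 5*5 = 2 + 25 = 27)
W(K) = 1/(27 + K) (W(K) = 1/(K + 27) = 1/(27 + K))
1231 + (659 - 1*(-610))*W(Y(6, -6)) = 1231 + (659 - 1*(-610))/(27 + 0) = 1231 + (659 + 610)/27 = 1231 + 1269*(1/27) = 1231 + 47 = 1278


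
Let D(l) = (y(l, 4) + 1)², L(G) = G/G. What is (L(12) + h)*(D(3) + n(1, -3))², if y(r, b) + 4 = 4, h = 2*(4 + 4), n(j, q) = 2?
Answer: 153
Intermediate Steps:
L(G) = 1
h = 16 (h = 2*8 = 16)
y(r, b) = 0 (y(r, b) = -4 + 4 = 0)
D(l) = 1 (D(l) = (0 + 1)² = 1² = 1)
(L(12) + h)*(D(3) + n(1, -3))² = (1 + 16)*(1 + 2)² = 17*3² = 17*9 = 153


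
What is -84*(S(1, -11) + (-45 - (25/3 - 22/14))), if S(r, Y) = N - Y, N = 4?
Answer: 3088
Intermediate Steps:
S(r, Y) = 4 - Y
-84*(S(1, -11) + (-45 - (25/3 - 22/14))) = -84*((4 - 1*(-11)) + (-45 - (25/3 - 22/14))) = -84*((4 + 11) + (-45 - (25*(1/3) - 22*1/14))) = -84*(15 + (-45 - (25/3 - 11/7))) = -84*(15 + (-45 - 1*142/21)) = -84*(15 + (-45 - 142/21)) = -84*(15 - 1087/21) = -84*(-772/21) = 3088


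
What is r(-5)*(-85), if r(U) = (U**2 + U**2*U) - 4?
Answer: 8840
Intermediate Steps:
r(U) = -4 + U**2 + U**3 (r(U) = (U**2 + U**3) - 4 = -4 + U**2 + U**3)
r(-5)*(-85) = (-4 + (-5)**2 + (-5)**3)*(-85) = (-4 + 25 - 125)*(-85) = -104*(-85) = 8840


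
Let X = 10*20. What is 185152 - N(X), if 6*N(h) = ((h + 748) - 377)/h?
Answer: 222181829/1200 ≈ 1.8515e+5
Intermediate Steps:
X = 200
N(h) = (371 + h)/(6*h) (N(h) = (((h + 748) - 377)/h)/6 = (((748 + h) - 377)/h)/6 = ((371 + h)/h)/6 = (371 + h)/(6*h))
185152 - N(X) = 185152 - (371 + 200)/(6*200) = 185152 - 571/(6*200) = 185152 - 1*571/1200 = 185152 - 571/1200 = 222181829/1200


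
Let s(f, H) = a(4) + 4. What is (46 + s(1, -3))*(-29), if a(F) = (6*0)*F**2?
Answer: -1450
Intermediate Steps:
a(F) = 0 (a(F) = 0*F**2 = 0)
s(f, H) = 4 (s(f, H) = 0 + 4 = 4)
(46 + s(1, -3))*(-29) = (46 + 4)*(-29) = 50*(-29) = -1450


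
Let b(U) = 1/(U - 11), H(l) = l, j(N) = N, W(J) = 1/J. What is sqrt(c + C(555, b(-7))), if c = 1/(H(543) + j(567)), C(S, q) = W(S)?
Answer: sqrt(370)/370 ≈ 0.051988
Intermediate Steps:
b(U) = 1/(-11 + U)
C(S, q) = 1/S
c = 1/1110 (c = 1/(543 + 567) = 1/1110 ≈ 0.00090090)
sqrt(c + C(555, b(-7))) = sqrt(1/1110 + 1/555) = sqrt(1/370) = sqrt(370)/370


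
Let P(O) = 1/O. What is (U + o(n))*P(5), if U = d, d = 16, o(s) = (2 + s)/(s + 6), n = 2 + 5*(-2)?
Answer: 19/5 ≈ 3.8000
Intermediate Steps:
n = -8 (n = 2 - 10 = -8)
o(s) = (2 + s)/(6 + s)
U = 16
(U + o(n))*P(5) = (16 + (2 - 8)/(6 - 8))/5 = (16 - 6/(-2))*(⅕) = (16 - ½*(-6))*(⅕) = (16 + 3)*(⅕) = 19*(⅕) = 19/5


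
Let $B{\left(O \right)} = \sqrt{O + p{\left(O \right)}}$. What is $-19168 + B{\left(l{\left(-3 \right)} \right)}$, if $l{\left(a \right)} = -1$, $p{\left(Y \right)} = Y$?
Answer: $-19168 + i \sqrt{2} \approx -19168.0 + 1.4142 i$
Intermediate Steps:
$B{\left(O \right)} = \sqrt{2} \sqrt{O}$ ($B{\left(O \right)} = \sqrt{O + O} = \sqrt{2 O} = \sqrt{2} \sqrt{O}$)
$-19168 + B{\left(l{\left(-3 \right)} \right)} = -19168 + \sqrt{2} \sqrt{-1} = -19168 + \sqrt{2} i = -19168 + i \sqrt{2}$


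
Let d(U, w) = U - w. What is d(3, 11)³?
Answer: -512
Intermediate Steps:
d(3, 11)³ = (3 - 1*11)³ = (3 - 11)³ = (-8)³ = -512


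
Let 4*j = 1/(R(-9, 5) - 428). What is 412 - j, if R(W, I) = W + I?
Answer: 711937/1728 ≈ 412.00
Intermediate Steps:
R(W, I) = I + W
j = -1/1728 (j = 1/(4*((5 - 9) - 428)) = 1/(4*(-4 - 428)) = (¼)/(-432) = (¼)*(-1/432) = -1/1728 ≈ -0.00057870)
412 - j = 412 - 1*(-1/1728) = 412 + 1/1728 = 711937/1728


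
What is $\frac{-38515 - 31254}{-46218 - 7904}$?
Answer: $\frac{69769}{54122} \approx 1.2891$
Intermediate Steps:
$\frac{-38515 - 31254}{-46218 - 7904} = - \frac{69769}{-54122} = \left(-69769\right) \left(- \frac{1}{54122}\right) = \frac{69769}{54122}$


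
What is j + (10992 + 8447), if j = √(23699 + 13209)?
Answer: 19439 + 2*√9227 ≈ 19631.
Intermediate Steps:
j = 2*√9227 (j = √36908 = 2*√9227 ≈ 192.11)
j + (10992 + 8447) = 2*√9227 + (10992 + 8447) = 2*√9227 + 19439 = 19439 + 2*√9227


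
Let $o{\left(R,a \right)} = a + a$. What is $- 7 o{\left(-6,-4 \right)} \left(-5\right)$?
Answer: $-280$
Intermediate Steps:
$o{\left(R,a \right)} = 2 a$
$- 7 o{\left(-6,-4 \right)} \left(-5\right) = - 7 \cdot 2 \left(-4\right) \left(-5\right) = \left(-7\right) \left(-8\right) \left(-5\right) = 56 \left(-5\right) = -280$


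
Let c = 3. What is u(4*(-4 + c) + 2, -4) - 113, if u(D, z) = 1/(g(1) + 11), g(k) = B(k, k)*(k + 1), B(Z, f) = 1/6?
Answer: -3839/34 ≈ -112.91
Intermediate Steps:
B(Z, f) = 1/6
g(k) = 1/6 + k/6 (g(k) = (k + 1)/6 = (1 + k)/6 = 1/6 + k/6)
u(D, z) = 3/34 (u(D, z) = 1/((1/6 + (1/6)*1) + 11) = 1/((1/6 + 1/6) + 11) = 1/(1/3 + 11) = 1/(34/3) = 3/34)
u(4*(-4 + c) + 2, -4) - 113 = 3/34 - 113 = -3839/34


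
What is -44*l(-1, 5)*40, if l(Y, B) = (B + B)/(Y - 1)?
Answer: 8800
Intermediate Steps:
l(Y, B) = 2*B/(-1 + Y) (l(Y, B) = (2*B)/(-1 + Y) = 2*B/(-1 + Y))
-44*l(-1, 5)*40 = -88*5/(-1 - 1)*40 = -88*5/(-2)*40 = -88*5*(-1)/2*40 = -44*(-5)*40 = 220*40 = 8800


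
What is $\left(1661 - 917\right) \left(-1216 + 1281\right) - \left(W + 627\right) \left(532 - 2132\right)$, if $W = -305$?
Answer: $563560$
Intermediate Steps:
$\left(1661 - 917\right) \left(-1216 + 1281\right) - \left(W + 627\right) \left(532 - 2132\right) = \left(1661 - 917\right) \left(-1216 + 1281\right) - \left(-305 + 627\right) \left(532 - 2132\right) = 744 \cdot 65 - 322 \left(-1600\right) = 48360 - -515200 = 48360 + 515200 = 563560$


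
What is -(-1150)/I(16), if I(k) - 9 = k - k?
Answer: 1150/9 ≈ 127.78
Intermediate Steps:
I(k) = 9 (I(k) = 9 + (k - k) = 9 + 0 = 9)
-(-1150)/I(16) = -(-1150)/9 = -23*(-50/9) = 1150/9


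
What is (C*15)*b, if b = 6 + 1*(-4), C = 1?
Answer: 30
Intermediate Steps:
b = 2 (b = 6 - 4 = 2)
(C*15)*b = (1*15)*2 = 15*2 = 30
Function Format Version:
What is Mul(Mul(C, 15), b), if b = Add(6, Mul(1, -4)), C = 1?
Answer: 30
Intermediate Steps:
b = 2 (b = Add(6, -4) = 2)
Mul(Mul(C, 15), b) = Mul(Mul(1, 15), 2) = Mul(15, 2) = 30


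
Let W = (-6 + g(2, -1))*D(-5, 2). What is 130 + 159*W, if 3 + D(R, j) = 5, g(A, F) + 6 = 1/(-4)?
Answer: -7531/2 ≈ -3765.5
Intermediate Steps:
g(A, F) = -25/4 (g(A, F) = -6 + 1/(-4) = -6 - ¼ = -25/4)
D(R, j) = 2 (D(R, j) = -3 + 5 = 2)
W = -49/2 (W = (-6 - 25/4)*2 = -49/4*2 = -49/2 ≈ -24.500)
130 + 159*W = 130 + 159*(-49/2) = 130 - 7791/2 = -7531/2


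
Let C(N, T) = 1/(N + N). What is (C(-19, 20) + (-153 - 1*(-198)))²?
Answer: 2920681/1444 ≈ 2022.6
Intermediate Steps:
C(N, T) = 1/(2*N)
(C(-19, 20) + (-153 - 1*(-198)))² = ((½)/(-19) + (-153 - 1*(-198)))² = ((½)*(-1/19) + (-153 + 198))² = (-1/38 + 45)² = (1709/38)² = 2920681/1444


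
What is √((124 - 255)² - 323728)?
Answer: 3*I*√34063 ≈ 553.68*I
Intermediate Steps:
√((124 - 255)² - 323728) = √((-131)² - 323728) = √(17161 - 323728) = √(-306567) = 3*I*√34063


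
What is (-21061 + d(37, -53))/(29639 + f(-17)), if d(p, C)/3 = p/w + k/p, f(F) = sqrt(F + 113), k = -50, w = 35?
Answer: -808407815182/1137618941375 + 109100552*sqrt(6)/1137618941375 ≈ -0.71038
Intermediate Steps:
f(F) = sqrt(113 + F)
d(p, C) = -150/p + 3*p/35 (d(p, C) = 3*(p/35 - 50/p) = 3*(-50/p + p/35) = -150/p + 3*p/35)
(-21061 + d(37, -53))/(29639 + f(-17)) = (-21061 + (-150/37 + (3/35)*37))/(29639 + sqrt(113 - 17)) = (-21061 + (-150*1/37 + 111/35))/(29639 + sqrt(96)) = (-21061 + (-150/37 + 111/35))/(29639 + 4*sqrt(6)) = (-21061 - 1143/1295)/(29639 + 4*sqrt(6)) = -27275138/(1295*(29639 + 4*sqrt(6)))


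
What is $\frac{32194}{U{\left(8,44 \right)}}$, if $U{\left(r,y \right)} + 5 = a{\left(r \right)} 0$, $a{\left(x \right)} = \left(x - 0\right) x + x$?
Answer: $- \frac{32194}{5} \approx -6438.8$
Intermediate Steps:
$a{\left(x \right)} = x + x^{2}$ ($a{\left(x \right)} = \left(x + 0\right) x + x = x x + x = x^{2} + x = x + x^{2}$)
$U{\left(r,y \right)} = -5$ ($U{\left(r,y \right)} = -5 + r \left(1 + r\right) 0 = -5 + 0 = -5$)
$\frac{32194}{U{\left(8,44 \right)}} = \frac{32194}{-5} = 32194 \left(- \frac{1}{5}\right) = - \frac{32194}{5}$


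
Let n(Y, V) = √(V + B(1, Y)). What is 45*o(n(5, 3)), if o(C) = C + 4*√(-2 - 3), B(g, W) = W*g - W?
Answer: 45*√3 + 180*I*√5 ≈ 77.942 + 402.49*I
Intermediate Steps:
B(g, W) = -W + W*g
n(Y, V) = √V (n(Y, V) = √(V + Y*(-1 + 1)) = √(V + Y*0) = √(V + 0) = √V)
o(C) = C + 4*I*√5 (o(C) = C + 4*√(-5) = C + 4*(I*√5) = C + 4*I*√5)
45*o(n(5, 3)) = 45*(√3 + 4*I*√5) = 45*√3 + 180*I*√5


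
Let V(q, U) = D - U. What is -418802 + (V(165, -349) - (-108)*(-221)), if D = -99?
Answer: -442420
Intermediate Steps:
V(q, U) = -99 - U
-418802 + (V(165, -349) - (-108)*(-221)) = -418802 + ((-99 - 1*(-349)) - (-108)*(-221)) = -418802 + ((-99 + 349) - 1*23868) = -418802 + (250 - 23868) = -418802 - 23618 = -442420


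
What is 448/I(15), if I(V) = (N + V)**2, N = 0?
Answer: 448/225 ≈ 1.9911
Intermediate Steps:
I(V) = V**2 (I(V) = (0 + V)**2 = V**2)
448/I(15) = 448/(15**2) = 448/225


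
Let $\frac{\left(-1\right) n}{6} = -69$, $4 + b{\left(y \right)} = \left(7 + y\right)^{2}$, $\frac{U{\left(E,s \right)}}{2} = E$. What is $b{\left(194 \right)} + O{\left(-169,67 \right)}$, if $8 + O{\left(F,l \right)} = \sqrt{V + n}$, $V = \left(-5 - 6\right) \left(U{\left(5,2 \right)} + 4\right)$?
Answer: $40389 + 2 \sqrt{65} \approx 40405.0$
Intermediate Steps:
$U{\left(E,s \right)} = 2 E$
$b{\left(y \right)} = -4 + \left(7 + y\right)^{2}$
$V = -154$ ($V = \left(-5 - 6\right) \left(2 \cdot 5 + 4\right) = \left(-5 - 6\right) \left(10 + 4\right) = \left(-11\right) 14 = -154$)
$n = 414$ ($n = \left(-6\right) \left(-69\right) = 414$)
$O{\left(F,l \right)} = -8 + 2 \sqrt{65}$ ($O{\left(F,l \right)} = -8 + \sqrt{-154 + 414} = -8 + \sqrt{260} = -8 + 2 \sqrt{65}$)
$b{\left(194 \right)} + O{\left(-169,67 \right)} = \left(-4 + \left(7 + 194\right)^{2}\right) - \left(8 - 2 \sqrt{65}\right) = \left(-4 + 201^{2}\right) - \left(8 - 2 \sqrt{65}\right) = \left(-4 + 40401\right) - \left(8 - 2 \sqrt{65}\right) = 40397 - \left(8 - 2 \sqrt{65}\right) = 40389 + 2 \sqrt{65}$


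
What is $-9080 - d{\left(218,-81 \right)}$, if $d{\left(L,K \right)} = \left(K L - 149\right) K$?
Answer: $-1451447$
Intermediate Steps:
$d{\left(L,K \right)} = K \left(-149 + K L\right)$ ($d{\left(L,K \right)} = \left(-149 + K L\right) K = K \left(-149 + K L\right)$)
$-9080 - d{\left(218,-81 \right)} = -9080 - - 81 \left(-149 - 17658\right) = -9080 - \left(-81\right) \left(-17807\right) = -9080 - 1442367 = -1451447$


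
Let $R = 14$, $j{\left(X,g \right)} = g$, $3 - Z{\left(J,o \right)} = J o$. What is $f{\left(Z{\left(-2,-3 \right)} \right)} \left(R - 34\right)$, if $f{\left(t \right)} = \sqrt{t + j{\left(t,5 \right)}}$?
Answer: $- 20 \sqrt{2} \approx -28.284$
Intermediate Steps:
$Z{\left(J,o \right)} = 3 - J o$
$f{\left(t \right)} = \sqrt{5 + t}$ ($f{\left(t \right)} = \sqrt{t + 5} = \sqrt{5 + t}$)
$f{\left(Z{\left(-2,-3 \right)} \right)} \left(R - 34\right) = \sqrt{5 + \left(3 - \left(-2\right) \left(-3\right)\right)} \left(14 - 34\right) = \sqrt{5 + \left(3 - 6\right)} \left(-20\right) = \sqrt{5 - 3} \left(-20\right) = \sqrt{2} \left(-20\right) = - 20 \sqrt{2}$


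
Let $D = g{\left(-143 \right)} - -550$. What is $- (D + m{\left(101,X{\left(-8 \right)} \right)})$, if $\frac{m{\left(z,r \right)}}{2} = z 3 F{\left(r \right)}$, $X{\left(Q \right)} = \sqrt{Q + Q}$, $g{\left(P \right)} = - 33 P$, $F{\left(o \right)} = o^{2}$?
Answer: $4427$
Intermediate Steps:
$X{\left(Q \right)} = \sqrt{2} \sqrt{Q}$ ($X{\left(Q \right)} = \sqrt{2 Q} = \sqrt{2} \sqrt{Q}$)
$m{\left(z,r \right)} = 6 z r^{2}$ ($m{\left(z,r \right)} = 2 z 3 r^{2} = 2 \cdot 3 z r^{2} = 6 z r^{2}$)
$D = 5269$ ($D = \left(-33\right) \left(-143\right) - -550 = 4719 + 550 = 5269$)
$- (D + m{\left(101,X{\left(-8 \right)} \right)}) = - (5269 + 6 \cdot 101 \left(\sqrt{2} \sqrt{-8}\right)^{2}) = - (5269 + 6 \cdot 101 \left(\sqrt{2} \cdot 2 i \sqrt{2}\right)^{2}) = - (5269 + 6 \cdot 101 \left(4 i\right)^{2}) = - (5269 + 6 \cdot 101 \left(-16\right)) = - (5269 - 9696) = \left(-1\right) \left(-4427\right) = 4427$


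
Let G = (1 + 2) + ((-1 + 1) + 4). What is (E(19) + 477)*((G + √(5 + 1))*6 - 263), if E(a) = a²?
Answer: -185198 + 5028*√6 ≈ -1.7288e+5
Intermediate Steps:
G = 7 (G = 3 + (0 + 4) = 3 + 4 = 7)
(E(19) + 477)*((G + √(5 + 1))*6 - 263) = (19² + 477)*((7 + √(5 + 1))*6 - 263) = (361 + 477)*((7 + √6)*6 - 263) = 838*((42 + 6*√6) - 263) = 838*(-221 + 6*√6) = -185198 + 5028*√6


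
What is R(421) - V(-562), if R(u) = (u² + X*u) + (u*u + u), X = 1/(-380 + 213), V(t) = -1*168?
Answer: 59296436/167 ≈ 3.5507e+5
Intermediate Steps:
V(t) = -168
X = -1/167 (X = 1/(-167) = -1/167 ≈ -0.0059880)
R(u) = 2*u² + 166*u/167 (R(u) = (u² - u/167) + (u*u + u) = (u² - u/167) + (u² + u) = (u² - u/167) + (u + u²) = 2*u² + 166*u/167)
R(421) - V(-562) = (2/167)*421*(83 + 167*421) - 1*(-168) = (2/167)*421*(83 + 70307) + 168 = (2/167)*421*70390 + 168 = 59268380/167 + 168 = 59296436/167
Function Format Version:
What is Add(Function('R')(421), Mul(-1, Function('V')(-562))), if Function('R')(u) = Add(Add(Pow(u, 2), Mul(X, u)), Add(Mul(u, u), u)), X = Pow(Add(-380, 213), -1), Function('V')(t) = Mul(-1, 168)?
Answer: Rational(59296436, 167) ≈ 3.5507e+5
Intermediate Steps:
Function('V')(t) = -168
X = Rational(-1, 167) (X = Pow(-167, -1) = Rational(-1, 167) ≈ -0.0059880)
Function('R')(u) = Add(Mul(2, Pow(u, 2)), Mul(Rational(166, 167), u)) (Function('R')(u) = Add(Add(Pow(u, 2), Mul(Rational(-1, 167), u)), Add(Mul(u, u), u)) = Add(Add(Pow(u, 2), Mul(Rational(-1, 167), u)), Add(Pow(u, 2), u)) = Add(Add(Pow(u, 2), Mul(Rational(-1, 167), u)), Add(u, Pow(u, 2))) = Add(Mul(2, Pow(u, 2)), Mul(Rational(166, 167), u)))
Add(Function('R')(421), Mul(-1, Function('V')(-562))) = Add(Mul(Rational(2, 167), 421, Add(83, Mul(167, 421))), Mul(-1, -168)) = Add(Mul(Rational(2, 167), 421, Add(83, 70307)), 168) = Add(Mul(Rational(2, 167), 421, 70390), 168) = Add(Rational(59268380, 167), 168) = Rational(59296436, 167)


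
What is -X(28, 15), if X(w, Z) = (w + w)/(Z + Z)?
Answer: -28/15 ≈ -1.8667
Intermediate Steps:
X(w, Z) = w/Z (X(w, Z) = (2*w)/((2*Z)) = (2*w)*(1/(2*Z)) = w/Z)
-X(28, 15) = -28/15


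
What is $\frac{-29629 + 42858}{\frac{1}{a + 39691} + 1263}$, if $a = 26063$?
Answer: $\frac{869859666}{83047303} \approx 10.474$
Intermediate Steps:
$\frac{-29629 + 42858}{\frac{1}{a + 39691} + 1263} = \frac{-29629 + 42858}{\frac{1}{26063 + 39691} + 1263} = \frac{13229}{\frac{1}{65754} + 1263} = \frac{13229}{\frac{83047303}{65754}} = 13229 \cdot \frac{65754}{83047303} = \frac{869859666}{83047303}$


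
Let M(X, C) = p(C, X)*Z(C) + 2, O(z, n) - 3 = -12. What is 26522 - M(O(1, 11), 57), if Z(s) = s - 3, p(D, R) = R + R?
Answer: 27492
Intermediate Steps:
p(D, R) = 2*R
O(z, n) = -9 (O(z, n) = 3 - 12 = -9)
Z(s) = -3 + s
M(X, C) = 2 + 2*X*(-3 + C) (M(X, C) = (2*X)*(-3 + C) + 2 = 2*X*(-3 + C) + 2 = 2 + 2*X*(-3 + C))
26522 - M(O(1, 11), 57) = 26522 - (2 + 2*(-9)*(-3 + 57)) = 26522 - (2 + 2*(-9)*54) = 26522 - (2 - 972) = 26522 - 1*(-970) = 26522 + 970 = 27492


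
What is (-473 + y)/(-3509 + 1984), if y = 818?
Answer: -69/305 ≈ -0.22623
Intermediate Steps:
(-473 + y)/(-3509 + 1984) = (-473 + 818)/(-3509 + 1984) = 345/(-1525) = 345*(-1/1525) = -69/305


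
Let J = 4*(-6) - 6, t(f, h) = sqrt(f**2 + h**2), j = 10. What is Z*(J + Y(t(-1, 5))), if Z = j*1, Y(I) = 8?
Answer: -220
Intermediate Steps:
Z = 10 (Z = 10*1 = 10)
J = -30 (J = -24 - 6 = -30)
Z*(J + Y(t(-1, 5))) = 10*(-30 + 8) = 10*(-22) = -220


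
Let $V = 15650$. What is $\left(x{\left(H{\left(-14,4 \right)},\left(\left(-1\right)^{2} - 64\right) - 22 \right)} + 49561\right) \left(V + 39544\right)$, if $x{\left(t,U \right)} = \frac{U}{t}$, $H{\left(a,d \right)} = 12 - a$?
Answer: $\frac{35558762097}{13} \approx 2.7353 \cdot 10^{9}$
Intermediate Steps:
$\left(x{\left(H{\left(-14,4 \right)},\left(\left(-1\right)^{2} - 64\right) - 22 \right)} + 49561\right) \left(V + 39544\right) = \left(\frac{\left(\left(-1\right)^{2} - 64\right) - 22}{12 - -14} + 49561\right) \left(15650 + 39544\right) = \left(\frac{\left(1 - 64\right) - 22}{12 + 14} + 49561\right) 55194 = \left(\frac{-63 - 22}{26} + 49561\right) 55194 = \left(\left(-85\right) \frac{1}{26} + 49561\right) 55194 = \left(- \frac{85}{26} + 49561\right) 55194 = \frac{1288501}{26} \cdot 55194 = \frac{35558762097}{13}$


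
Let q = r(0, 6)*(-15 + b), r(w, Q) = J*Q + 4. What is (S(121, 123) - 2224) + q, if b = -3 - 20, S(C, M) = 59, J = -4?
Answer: -1405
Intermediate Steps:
b = -23
r(w, Q) = 4 - 4*Q (r(w, Q) = -4*Q + 4 = 4 - 4*Q)
q = 760 (q = (4 - 4*6)*(-15 - 23) = (4 - 24)*(-38) = -20*(-38) = 760)
(S(121, 123) - 2224) + q = (59 - 2224) + 760 = -2165 + 760 = -1405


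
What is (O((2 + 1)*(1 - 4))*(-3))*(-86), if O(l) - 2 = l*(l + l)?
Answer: 42312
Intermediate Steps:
O(l) = 2 + 2*l**2 (O(l) = 2 + l*(l + l) = 2 + l*(2*l) = 2 + 2*l**2)
(O((2 + 1)*(1 - 4))*(-3))*(-86) = ((2 + 2*((2 + 1)*(1 - 4))**2)*(-3))*(-86) = ((2 + 2*(3*(-3))**2)*(-3))*(-86) = ((2 + 2*(-9)**2)*(-3))*(-86) = ((2 + 2*81)*(-3))*(-86) = ((2 + 162)*(-3))*(-86) = (164*(-3))*(-86) = -492*(-86) = 42312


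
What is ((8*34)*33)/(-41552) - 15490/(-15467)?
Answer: 31550543/40167799 ≈ 0.78547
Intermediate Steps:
((8*34)*33)/(-41552) - 15490/(-15467) = (272*33)*(-1/41552) - 15490*(-1/15467) = 8976*(-1/41552) + 15490/15467 = -561/2597 + 15490/15467 = 31550543/40167799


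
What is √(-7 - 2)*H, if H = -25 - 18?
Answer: -129*I ≈ -129.0*I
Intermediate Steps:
H = -43
√(-7 - 2)*H = √(-7 - 2)*(-43) = √(-9)*(-43) = (3*I)*(-43) = -129*I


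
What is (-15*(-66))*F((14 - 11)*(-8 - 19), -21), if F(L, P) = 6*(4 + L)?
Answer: -457380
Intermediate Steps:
F(L, P) = 24 + 6*L
(-15*(-66))*F((14 - 11)*(-8 - 19), -21) = (-15*(-66))*(24 + 6*((14 - 11)*(-8 - 19))) = 990*(24 + 6*(3*(-27))) = 990*(24 + 6*(-81)) = 990*(24 - 486) = 990*(-462) = -457380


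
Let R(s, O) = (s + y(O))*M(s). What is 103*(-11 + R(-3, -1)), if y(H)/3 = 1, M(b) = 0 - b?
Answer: -1133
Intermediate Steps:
M(b) = -b
y(H) = 3 (y(H) = 3*1 = 3)
R(s, O) = -s*(3 + s) (R(s, O) = (s + 3)*(-s) = (3 + s)*(-s) = -s*(3 + s))
103*(-11 + R(-3, -1)) = 103*(-11 - 1*(-3)*(3 - 3)) = 103*(-11 - 1*(-3)*0) = 103*(-11 + 0) = 103*(-11) = -1133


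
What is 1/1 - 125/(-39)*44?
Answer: 5539/39 ≈ 142.03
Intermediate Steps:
1/1 - 125/(-39)*44 = 1 - 125*(-1/39)*44 = 1 + (125/39)*44 = 1 + 5500/39 = 5539/39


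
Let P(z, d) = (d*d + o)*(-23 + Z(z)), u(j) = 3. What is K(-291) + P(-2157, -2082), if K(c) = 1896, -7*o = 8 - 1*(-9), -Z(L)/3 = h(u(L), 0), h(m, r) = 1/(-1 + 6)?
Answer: -3580413658/35 ≈ -1.0230e+8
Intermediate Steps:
h(m, r) = 1/5
Z(L) = -3/5 (Z(L) = -3*1/5 = -3/5)
o = -17/7 (o = -(8 - 1*(-9))/7 = -(8 + 9)/7 = -1/7*17 = -17/7 ≈ -2.4286)
P(z, d) = 2006/35 - 118*d**2/5 (P(z, d) = (d*d - 17/7)*(-23 - 3/5) = (d**2 - 17/7)*(-118/5) = (-17/7 + d**2)*(-118/5) = 2006/35 - 118*d**2/5)
K(-291) + P(-2157, -2082) = 1896 + (2006/35 - 118/5*(-2082)**2) = 1896 + (2006/35 - 118/5*4334724) = 1896 + (2006/35 - 511497432/5) = 1896 - 3580480018/35 = -3580413658/35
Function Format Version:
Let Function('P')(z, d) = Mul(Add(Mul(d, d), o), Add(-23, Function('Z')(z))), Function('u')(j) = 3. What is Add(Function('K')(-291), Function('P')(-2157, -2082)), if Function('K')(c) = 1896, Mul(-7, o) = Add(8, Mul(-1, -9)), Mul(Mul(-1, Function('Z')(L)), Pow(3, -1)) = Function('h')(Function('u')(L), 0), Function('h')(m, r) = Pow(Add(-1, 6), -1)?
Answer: Rational(-3580413658, 35) ≈ -1.0230e+8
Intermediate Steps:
Function('h')(m, r) = Rational(1, 5) (Function('h')(m, r) = Pow(5, -1) = Rational(1, 5))
Function('Z')(L) = Rational(-3, 5) (Function('Z')(L) = Mul(-3, Rational(1, 5)) = Rational(-3, 5))
o = Rational(-17, 7) (o = Mul(Rational(-1, 7), Add(8, Mul(-1, -9))) = Mul(Rational(-1, 7), Add(8, 9)) = Mul(Rational(-1, 7), 17) = Rational(-17, 7) ≈ -2.4286)
Function('P')(z, d) = Add(Rational(2006, 35), Mul(Rational(-118, 5), Pow(d, 2))) (Function('P')(z, d) = Mul(Add(Mul(d, d), Rational(-17, 7)), Add(-23, Rational(-3, 5))) = Mul(Add(Pow(d, 2), Rational(-17, 7)), Rational(-118, 5)) = Mul(Add(Rational(-17, 7), Pow(d, 2)), Rational(-118, 5)) = Add(Rational(2006, 35), Mul(Rational(-118, 5), Pow(d, 2))))
Add(Function('K')(-291), Function('P')(-2157, -2082)) = Add(1896, Add(Rational(2006, 35), Mul(Rational(-118, 5), Pow(-2082, 2)))) = Add(1896, Add(Rational(2006, 35), Mul(Rational(-118, 5), 4334724))) = Add(1896, Add(Rational(2006, 35), Rational(-511497432, 5))) = Add(1896, Rational(-3580480018, 35)) = Rational(-3580413658, 35)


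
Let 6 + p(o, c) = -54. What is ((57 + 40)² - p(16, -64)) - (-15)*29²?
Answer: 22084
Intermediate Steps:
p(o, c) = -60 (p(o, c) = -6 - 54 = -60)
((57 + 40)² - p(16, -64)) - (-15)*29² = ((57 + 40)² - 1*(-60)) - (-15)*29² = (97² + 60) - (-15)*841 = (9409 + 60) - 1*(-12615) = 9469 + 12615 = 22084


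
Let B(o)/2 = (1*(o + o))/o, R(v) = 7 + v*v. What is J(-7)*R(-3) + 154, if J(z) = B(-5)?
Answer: 218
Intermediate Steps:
R(v) = 7 + v²
B(o) = 4 (B(o) = 2*((1*(o + o))/o) = 2*((1*(2*o))/o) = 2*((2*o)/o) = 2*2 = 4)
J(z) = 4
J(-7)*R(-3) + 154 = 4*(7 + (-3)²) + 154 = 4*(7 + 9) + 154 = 4*16 + 154 = 64 + 154 = 218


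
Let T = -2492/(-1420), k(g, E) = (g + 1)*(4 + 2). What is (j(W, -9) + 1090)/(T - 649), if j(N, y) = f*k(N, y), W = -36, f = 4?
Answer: -44375/114886 ≈ -0.38625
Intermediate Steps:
k(g, E) = 6 + 6*g (k(g, E) = (1 + g)*6 = 6 + 6*g)
j(N, y) = 24 + 24*N (j(N, y) = 4*(6 + 6*N) = 24 + 24*N)
T = 623/355 (T = -2492*(-1/1420) = 623/355 ≈ 1.7549)
(j(W, -9) + 1090)/(T - 649) = ((24 + 24*(-36)) + 1090)/(623/355 - 649) = ((24 - 864) + 1090)/(-229772/355) = (-840 + 1090)*(-355/229772) = 250*(-355/229772) = -44375/114886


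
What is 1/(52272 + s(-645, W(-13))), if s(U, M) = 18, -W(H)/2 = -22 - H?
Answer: 1/52290 ≈ 1.9124e-5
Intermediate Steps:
W(H) = 44 + 2*H (W(H) = -2*(-22 - H) = 44 + 2*H)
1/(52272 + s(-645, W(-13))) = 1/(52272 + 18) = 1/52290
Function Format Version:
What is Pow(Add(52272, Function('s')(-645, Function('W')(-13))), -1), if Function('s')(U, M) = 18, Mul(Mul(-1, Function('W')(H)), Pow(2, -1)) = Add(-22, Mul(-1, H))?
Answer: Rational(1, 52290) ≈ 1.9124e-5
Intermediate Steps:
Function('W')(H) = Add(44, Mul(2, H)) (Function('W')(H) = Mul(-2, Add(-22, Mul(-1, H))) = Add(44, Mul(2, H)))
Pow(Add(52272, Function('s')(-645, Function('W')(-13))), -1) = Pow(Add(52272, 18), -1) = Pow(52290, -1) = Rational(1, 52290)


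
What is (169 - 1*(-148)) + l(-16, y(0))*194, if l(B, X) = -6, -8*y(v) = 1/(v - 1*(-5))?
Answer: -847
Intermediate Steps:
y(v) = -1/(8*(5 + v)) (y(v) = -1/(8*(v - 1*(-5))) = -1/(8*(v + 5)) = -1/(8*(5 + v)))
(169 - 1*(-148)) + l(-16, y(0))*194 = (169 - 1*(-148)) - 6*194 = (169 + 148) - 1164 = 317 - 1164 = -847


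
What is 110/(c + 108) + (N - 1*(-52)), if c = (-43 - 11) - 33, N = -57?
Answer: 5/21 ≈ 0.23810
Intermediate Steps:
c = -87 (c = -54 - 33 = -87)
110/(c + 108) + (N - 1*(-52)) = 110/(-87 + 108) + (-57 - 1*(-52)) = 110/21 + (-57 + 52) = (1/21)*110 - 5 = 110/21 - 5 = 5/21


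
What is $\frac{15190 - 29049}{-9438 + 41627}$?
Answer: $- \frac{13859}{32189} \approx -0.43055$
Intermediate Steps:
$\frac{15190 - 29049}{-9438 + 41627} = - \frac{13859}{32189}$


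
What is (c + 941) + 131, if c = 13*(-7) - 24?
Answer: 957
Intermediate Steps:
c = -115 (c = -91 - 24 = -115)
(c + 941) + 131 = (-115 + 941) + 131 = 826 + 131 = 957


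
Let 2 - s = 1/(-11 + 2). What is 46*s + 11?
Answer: 973/9 ≈ 108.11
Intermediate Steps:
s = 19/9 (s = 2 - 1/(-11 + 2) = 2 - 1/(-9) = 2 - 1*(-⅑) = 2 + ⅑ = 19/9 ≈ 2.1111)
46*s + 11 = 46*(19/9) + 11 = 874/9 + 11 = 973/9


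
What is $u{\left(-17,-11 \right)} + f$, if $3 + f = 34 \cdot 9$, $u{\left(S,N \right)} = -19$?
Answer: $284$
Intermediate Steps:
$f = 303$ ($f = -3 + 34 \cdot 9 = -3 + 306 = 303$)
$u{\left(-17,-11 \right)} + f = -19 + 303 = 284$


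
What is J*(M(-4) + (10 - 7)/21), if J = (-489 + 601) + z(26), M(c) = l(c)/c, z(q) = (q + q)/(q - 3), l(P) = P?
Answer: 21024/161 ≈ 130.58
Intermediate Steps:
z(q) = 2*q/(-3 + q) (z(q) = (2*q)/(-3 + q) = 2*q/(-3 + q))
M(c) = 1 (M(c) = c/c = 1)
J = 2628/23 (J = (-489 + 601) + 2*26/(-3 + 26) = 112 + 2*26/23 = 112 + 2*26*(1/23) = 112 + 52/23 = 2628/23 ≈ 114.26)
J*(M(-4) + (10 - 7)/21) = 2628*(1 + (10 - 7)/21)/23 = 2628*(1 + 3*(1/21))/23 = 2628*(1 + ⅐)/23 = (2628/23)*(8/7) = 21024/161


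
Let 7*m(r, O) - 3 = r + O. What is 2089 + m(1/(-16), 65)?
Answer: 235055/112 ≈ 2098.7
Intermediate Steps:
m(r, O) = 3/7 + O/7 + r/7 (m(r, O) = 3/7 + (r + O)/7 = 3/7 + (O + r)/7 = 3/7 + (O/7 + r/7) = 3/7 + O/7 + r/7)
2089 + m(1/(-16), 65) = 2089 + (3/7 + (⅐)*65 + (⅐)/(-16)) = 2089 + (3/7 + 65/7 + (⅐)*(-1/16)) = 2089 + (3/7 + 65/7 - 1/112) = 2089 + 1087/112 = 235055/112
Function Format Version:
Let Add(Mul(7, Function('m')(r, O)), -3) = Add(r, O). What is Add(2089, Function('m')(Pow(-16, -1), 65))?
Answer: Rational(235055, 112) ≈ 2098.7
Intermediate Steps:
Function('m')(r, O) = Add(Rational(3, 7), Mul(Rational(1, 7), O), Mul(Rational(1, 7), r)) (Function('m')(r, O) = Add(Rational(3, 7), Mul(Rational(1, 7), Add(r, O))) = Add(Rational(3, 7), Mul(Rational(1, 7), Add(O, r))) = Add(Rational(3, 7), Add(Mul(Rational(1, 7), O), Mul(Rational(1, 7), r))) = Add(Rational(3, 7), Mul(Rational(1, 7), O), Mul(Rational(1, 7), r)))
Add(2089, Function('m')(Pow(-16, -1), 65)) = Add(2089, Add(Rational(3, 7), Mul(Rational(1, 7), 65), Mul(Rational(1, 7), Pow(-16, -1)))) = Add(2089, Add(Rational(3, 7), Rational(65, 7), Mul(Rational(1, 7), Rational(-1, 16)))) = Add(2089, Add(Rational(3, 7), Rational(65, 7), Rational(-1, 112))) = Add(2089, Rational(1087, 112)) = Rational(235055, 112)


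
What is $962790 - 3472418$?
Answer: $-2509628$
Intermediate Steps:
$962790 - 3472418 = -2509628$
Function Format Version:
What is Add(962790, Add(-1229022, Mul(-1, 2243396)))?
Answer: -2509628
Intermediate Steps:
Add(962790, Add(-1229022, Mul(-1, 2243396))) = Add(962790, Add(-1229022, -2243396)) = Add(962790, -3472418) = -2509628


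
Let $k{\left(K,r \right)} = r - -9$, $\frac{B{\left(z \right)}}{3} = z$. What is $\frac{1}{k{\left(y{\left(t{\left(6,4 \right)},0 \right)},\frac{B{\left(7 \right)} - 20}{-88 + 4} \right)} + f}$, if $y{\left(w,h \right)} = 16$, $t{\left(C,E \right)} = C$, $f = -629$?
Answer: $- \frac{84}{52081} \approx -0.0016129$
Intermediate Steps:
$B{\left(z \right)} = 3 z$
$k{\left(K,r \right)} = 9 + r$ ($k{\left(K,r \right)} = r + 9 = 9 + r$)
$\frac{1}{k{\left(y{\left(t{\left(6,4 \right)},0 \right)},\frac{B{\left(7 \right)} - 20}{-88 + 4} \right)} + f} = \frac{1}{\left(9 + \frac{3 \cdot 7 - 20}{-88 + 4}\right) - 629} = \frac{1}{\left(9 + \frac{21 - 20}{-84}\right) - 629} = \frac{1}{\left(9 + 1 \left(- \frac{1}{84}\right)\right) - 629} = \frac{1}{\left(9 - \frac{1}{84}\right) - 629} = \frac{1}{\frac{755}{84} - 629} = \frac{1}{- \frac{52081}{84}} = - \frac{84}{52081}$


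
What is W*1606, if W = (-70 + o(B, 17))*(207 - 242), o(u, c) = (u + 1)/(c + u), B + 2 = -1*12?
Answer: 12534830/3 ≈ 4.1783e+6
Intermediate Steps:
B = -14 (B = -2 - 1*12 = -2 - 12 = -14)
o(u, c) = (1 + u)/(c + u)
W = 7805/3 (W = (-70 + (1 - 14)/(17 - 14))*(207 - 242) = (-70 - 13/3)*(-35) = -223/3*(-35) = 7805/3 ≈ 2601.7)
W*1606 = (7805/3)*1606 = 12534830/3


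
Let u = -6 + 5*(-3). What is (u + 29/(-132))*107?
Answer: -299707/132 ≈ -2270.5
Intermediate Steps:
u = -21 (u = -6 - 15 = -21)
(u + 29/(-132))*107 = (-21 + 29/(-132))*107 = (-21 + 29*(-1/132))*107 = (-21 - 29/132)*107 = -2801/132*107 = -299707/132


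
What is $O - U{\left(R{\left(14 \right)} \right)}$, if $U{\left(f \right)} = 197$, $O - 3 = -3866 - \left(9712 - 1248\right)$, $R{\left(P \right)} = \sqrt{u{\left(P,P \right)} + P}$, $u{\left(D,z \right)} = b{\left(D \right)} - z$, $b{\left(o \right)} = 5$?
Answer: $-12524$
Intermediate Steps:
$u{\left(D,z \right)} = 5 - z$
$R{\left(P \right)} = \sqrt{5}$ ($R{\left(P \right)} = \sqrt{\left(5 - P\right) + P} = \sqrt{5}$)
$O = -12327$ ($O = 3 - \left(13578 - 1248\right) = 3 - 12330 = -12327$)
$O - U{\left(R{\left(14 \right)} \right)} = -12327 - 197 = -12524$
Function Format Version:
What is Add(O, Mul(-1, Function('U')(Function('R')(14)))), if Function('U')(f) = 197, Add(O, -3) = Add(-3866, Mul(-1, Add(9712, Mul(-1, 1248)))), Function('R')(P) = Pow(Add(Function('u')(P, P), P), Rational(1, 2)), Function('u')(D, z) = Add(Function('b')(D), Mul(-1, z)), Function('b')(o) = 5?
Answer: -12524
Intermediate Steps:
Function('u')(D, z) = Add(5, Mul(-1, z))
Function('R')(P) = Pow(5, Rational(1, 2)) (Function('R')(P) = Pow(Add(Add(5, Mul(-1, P)), P), Rational(1, 2)) = Pow(5, Rational(1, 2)))
O = -12327 (O = Add(3, Add(-3866, Mul(-1, Add(9712, Mul(-1, 1248))))) = Add(3, Add(-3866, Mul(-1, Add(9712, -1248)))) = Add(3, Add(-3866, Mul(-1, 8464))) = Add(3, Add(-3866, -8464)) = Add(3, -12330) = -12327)
Add(O, Mul(-1, Function('U')(Function('R')(14)))) = Add(-12327, Mul(-1, 197)) = Add(-12327, -197) = -12524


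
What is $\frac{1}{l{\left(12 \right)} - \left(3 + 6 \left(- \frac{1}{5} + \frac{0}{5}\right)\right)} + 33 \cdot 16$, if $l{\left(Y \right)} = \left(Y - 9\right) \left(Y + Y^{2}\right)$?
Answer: $\frac{1230773}{2331} \approx 528.0$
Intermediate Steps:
$l{\left(Y \right)} = \left(-9 + Y\right) \left(Y + Y^{2}\right)$
$\frac{1}{l{\left(12 \right)} - \left(3 + 6 \left(- \frac{1}{5} + \frac{0}{5}\right)\right)} + 33 \cdot 16 = \frac{1}{12 \left(-9 + 12^{2} - 96\right) - \left(3 + 6 \left(- \frac{1}{5} + \frac{0}{5}\right)\right)} + 33 \cdot 16 = \frac{1}{12 \left(-9 + 144 - 96\right) - \left(3 + 6 \left(\left(-1\right) \frac{1}{5} + 0 \cdot \frac{1}{5}\right)\right)} + 528 = \frac{1}{12 \cdot 39 - \left(3 + 6 \left(- \frac{1}{5} + 0\right)\right)} + 528 = \frac{1}{468 - \frac{9}{5}} + 528 = \frac{1}{\frac{2331}{5}} + 528 = \frac{5}{2331} + 528 = \frac{1230773}{2331}$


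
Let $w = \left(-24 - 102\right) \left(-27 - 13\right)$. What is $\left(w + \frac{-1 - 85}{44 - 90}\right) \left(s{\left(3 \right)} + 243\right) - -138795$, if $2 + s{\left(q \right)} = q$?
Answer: $\frac{31487257}{23} \approx 1.369 \cdot 10^{6}$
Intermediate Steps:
$s{\left(q \right)} = -2 + q$
$w = 5040$ ($w = \left(-126\right) \left(-40\right) = 5040$)
$\left(w + \frac{-1 - 85}{44 - 90}\right) \left(s{\left(3 \right)} + 243\right) - -138795 = \left(5040 + \frac{-1 - 85}{44 - 90}\right) \left(\left(-2 + 3\right) + 243\right) - -138795 = \left(5040 - \frac{86}{-46}\right) \left(1 + 243\right) + 138795 = \left(5040 - - \frac{43}{23}\right) 244 + 138795 = \left(5040 + \frac{43}{23}\right) 244 + 138795 = \frac{115963}{23} \cdot 244 + 138795 = \frac{28294972}{23} + 138795 = \frac{31487257}{23}$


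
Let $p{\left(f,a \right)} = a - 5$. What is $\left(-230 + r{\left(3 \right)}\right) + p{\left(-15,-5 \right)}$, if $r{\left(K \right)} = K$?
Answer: $-237$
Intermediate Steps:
$p{\left(f,a \right)} = -5 + a$ ($p{\left(f,a \right)} = a - 5 = -5 + a$)
$\left(-230 + r{\left(3 \right)}\right) + p{\left(-15,-5 \right)} = \left(-230 + 3\right) - 10 = -227 - 10 = -237$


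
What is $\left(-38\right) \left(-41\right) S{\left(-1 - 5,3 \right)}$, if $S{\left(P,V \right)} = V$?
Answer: $4674$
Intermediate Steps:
$\left(-38\right) \left(-41\right) S{\left(-1 - 5,3 \right)} = \left(-38\right) \left(-41\right) 3 = 1558 \cdot 3 = 4674$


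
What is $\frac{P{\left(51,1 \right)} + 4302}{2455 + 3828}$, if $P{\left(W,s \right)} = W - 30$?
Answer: $\frac{4323}{6283} \approx 0.68805$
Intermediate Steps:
$P{\left(W,s \right)} = -30 + W$
$\frac{P{\left(51,1 \right)} + 4302}{2455 + 3828} = \frac{\left(-30 + 51\right) + 4302}{2455 + 3828} = \frac{21 + 4302}{6283} = 4323 \cdot \frac{1}{6283} = \frac{4323}{6283}$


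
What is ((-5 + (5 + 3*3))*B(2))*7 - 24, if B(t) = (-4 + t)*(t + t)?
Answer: -528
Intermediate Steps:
B(t) = 2*t*(-4 + t) (B(t) = (-4 + t)*(2*t) = 2*t*(-4 + t))
((-5 + (5 + 3*3))*B(2))*7 - 24 = ((-5 + (5 + 3*3))*(2*2*(-4 + 2)))*7 - 24 = ((-5 + (5 + 9))*(2*2*(-2)))*7 - 24 = ((-5 + 14)*(-8))*7 - 24 = (9*(-8))*7 - 24 = -72*7 - 24 = -504 - 24 = -528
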